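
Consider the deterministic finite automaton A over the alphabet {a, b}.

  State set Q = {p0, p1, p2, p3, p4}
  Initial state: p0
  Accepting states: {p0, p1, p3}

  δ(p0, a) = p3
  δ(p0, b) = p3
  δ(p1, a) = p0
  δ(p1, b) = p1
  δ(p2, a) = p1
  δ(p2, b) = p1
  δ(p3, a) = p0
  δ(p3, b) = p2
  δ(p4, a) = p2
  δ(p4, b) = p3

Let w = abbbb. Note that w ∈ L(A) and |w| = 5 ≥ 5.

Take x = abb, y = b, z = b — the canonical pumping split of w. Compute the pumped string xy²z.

xy^2z = abb·b·b·b = abbbbb.
Reading y = b takes A from p1 back to p1, so after x·y·y the machine is still in p1, and z then leads to the accepting state p1. Hence abbbbb ∈ L(A).

abbbbb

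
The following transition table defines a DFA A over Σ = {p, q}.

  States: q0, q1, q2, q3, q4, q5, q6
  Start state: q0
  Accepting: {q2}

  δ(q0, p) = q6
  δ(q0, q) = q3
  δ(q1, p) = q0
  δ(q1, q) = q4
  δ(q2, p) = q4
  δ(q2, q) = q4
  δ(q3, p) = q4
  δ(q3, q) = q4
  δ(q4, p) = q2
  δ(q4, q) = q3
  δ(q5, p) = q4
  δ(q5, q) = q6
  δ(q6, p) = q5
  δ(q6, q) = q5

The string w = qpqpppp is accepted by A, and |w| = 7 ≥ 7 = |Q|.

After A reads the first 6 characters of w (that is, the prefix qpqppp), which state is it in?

State sequence: q0 -q-> q3 -p-> q4 -q-> q3 -p-> q4 -p-> q2 -p-> q4

After reading 6 characters, A is in state q4.

q4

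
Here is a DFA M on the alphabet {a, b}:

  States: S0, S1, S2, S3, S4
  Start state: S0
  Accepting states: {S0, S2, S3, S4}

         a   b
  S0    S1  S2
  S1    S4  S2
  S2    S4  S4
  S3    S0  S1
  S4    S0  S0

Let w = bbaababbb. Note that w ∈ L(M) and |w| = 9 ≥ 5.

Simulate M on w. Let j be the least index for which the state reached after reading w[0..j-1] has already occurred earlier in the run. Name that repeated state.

S0

Run of M on w = b b a a b a b b b:
  step 0: S0  (start)
  step 1: S2  (read b: S0→S2)
  step 2: S4  (read b: S2→S4)
  step 3: S0  (read a: S4→S0)   ← first repeat (S0 seen earlier)
  step 4: S1  (read a: S0→S1)
  step 5: S2  (read b: S1→S2)
  step 6: S4  (read a: S2→S4)
  step 7: S0  (read b: S4→S0)
  step 8: S2  (read b: S0→S2)
  step 9: S4  (read b: S2→S4)

The earliest repeat is at step j = 3: M is in S0, which it already visited at step i = 0.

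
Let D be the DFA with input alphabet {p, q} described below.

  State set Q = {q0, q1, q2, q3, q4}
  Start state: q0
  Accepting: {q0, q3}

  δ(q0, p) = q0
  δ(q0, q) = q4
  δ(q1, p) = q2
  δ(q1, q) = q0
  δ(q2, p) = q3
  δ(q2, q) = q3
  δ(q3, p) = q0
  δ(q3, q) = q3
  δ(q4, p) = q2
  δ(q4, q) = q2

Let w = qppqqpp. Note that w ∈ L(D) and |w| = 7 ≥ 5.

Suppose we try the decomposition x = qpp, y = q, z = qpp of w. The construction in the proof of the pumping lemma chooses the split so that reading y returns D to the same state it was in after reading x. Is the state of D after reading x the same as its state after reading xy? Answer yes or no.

Run of D on the first 4 characters of w = q p p q:
  step 0: q0  (start)
  step 1: q4  (read q: q0→q4)
  step 2: q2  (read p: q4→q2)
  step 3: q3  (read p: q2→q3)
  step 4: q3  (read q: q3→q3)

After x (step 3): q3. After xy (step 4): q3.
They match, so y = q drives D around a cycle from q3 back to itself; pumping y any number of times keeps D in q3 before reading z, and xyⁱz ∈ L(D) for every i ≥ 0.

yes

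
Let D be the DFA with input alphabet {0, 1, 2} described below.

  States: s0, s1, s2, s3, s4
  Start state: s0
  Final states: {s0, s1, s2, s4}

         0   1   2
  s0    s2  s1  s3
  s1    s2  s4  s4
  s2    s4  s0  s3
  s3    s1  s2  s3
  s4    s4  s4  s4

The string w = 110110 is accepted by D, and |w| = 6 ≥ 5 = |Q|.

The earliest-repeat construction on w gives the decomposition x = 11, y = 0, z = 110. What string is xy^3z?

xy^3z = 11·0·0·0·110 = 11000110.
Reading y = 0 takes D from s4 back to s4, so after x·y·y·y the machine is still in s4, and z then leads to the accepting state s4. Hence 11000110 ∈ L(D).

11000110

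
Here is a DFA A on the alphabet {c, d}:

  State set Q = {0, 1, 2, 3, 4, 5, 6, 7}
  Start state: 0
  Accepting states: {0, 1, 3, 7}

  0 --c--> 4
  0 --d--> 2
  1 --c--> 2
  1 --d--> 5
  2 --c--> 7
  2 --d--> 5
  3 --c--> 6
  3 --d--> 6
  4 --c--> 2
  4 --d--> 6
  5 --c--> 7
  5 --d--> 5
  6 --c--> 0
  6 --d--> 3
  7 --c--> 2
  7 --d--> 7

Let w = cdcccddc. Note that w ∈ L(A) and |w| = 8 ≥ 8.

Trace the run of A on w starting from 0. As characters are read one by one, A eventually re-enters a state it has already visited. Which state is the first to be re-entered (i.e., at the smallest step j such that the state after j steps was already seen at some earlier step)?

Run of A on w = c d c c c d d c:
  step 0: 0  (start)
  step 1: 4  (read c: 0→4)
  step 2: 6  (read d: 4→6)
  step 3: 0  (read c: 6→0)   ← first repeat (0 seen earlier)
  step 4: 4  (read c: 0→4)
  step 5: 2  (read c: 4→2)
  step 6: 5  (read d: 2→5)
  step 7: 5  (read d: 5→5)
  step 8: 7  (read c: 5→7)

The earliest repeat is at step j = 3: A is in 0, which it already visited at step i = 0.
The DFA has 8 states, so the proof of the pumping lemma guarantees a repeated state among the first 8+1 visited; the segment between the two visits is the pumpable y.

0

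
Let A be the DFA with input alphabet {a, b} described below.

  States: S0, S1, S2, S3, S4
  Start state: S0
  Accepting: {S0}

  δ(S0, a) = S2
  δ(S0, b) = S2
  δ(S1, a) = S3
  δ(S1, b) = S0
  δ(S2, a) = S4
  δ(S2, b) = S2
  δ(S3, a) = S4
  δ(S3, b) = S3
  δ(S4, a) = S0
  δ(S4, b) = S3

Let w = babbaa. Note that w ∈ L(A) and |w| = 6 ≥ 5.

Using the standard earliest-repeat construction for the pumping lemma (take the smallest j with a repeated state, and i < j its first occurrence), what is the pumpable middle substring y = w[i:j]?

b

Run of A on w = b a b b a a:
  step 0: S0  (start)
  step 1: S2  (read b: S0→S2)
  step 2: S4  (read a: S2→S4)
  step 3: S3  (read b: S4→S3)
  step 4: S3  (read b: S3→S3)   ← first repeat (S3 seen earlier)
  step 5: S4  (read a: S3→S4)
  step 6: S0  (read a: S4→S0)

So i = 3, j = 4, giving x = w[0:3] = bab, y = w[3:4] = b, z = w[4:6] = aa.
Check: |xy| = 4 ≤ 5 and |y| = 1 ≥ 1. Reading y takes A from S3 back to S3, so every xyⁱz is accepted.
Since A has 5 states, any run of length ≥ 5 visits 5+1 states, so by pigeonhole some state repeats within the first 5 steps — that repeat gives the pumpable loop.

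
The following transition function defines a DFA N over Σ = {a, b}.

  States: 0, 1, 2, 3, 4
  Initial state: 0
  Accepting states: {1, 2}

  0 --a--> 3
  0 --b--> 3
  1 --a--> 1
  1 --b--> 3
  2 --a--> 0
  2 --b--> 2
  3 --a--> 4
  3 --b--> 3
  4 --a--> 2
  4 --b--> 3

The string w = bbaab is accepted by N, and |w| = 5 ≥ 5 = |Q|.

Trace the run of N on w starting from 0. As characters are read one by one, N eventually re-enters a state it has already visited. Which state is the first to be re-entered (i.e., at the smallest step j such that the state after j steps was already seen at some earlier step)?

Run of N on w = b b a a b:
  step 0: 0  (start)
  step 1: 3  (read b: 0→3)
  step 2: 3  (read b: 3→3)   ← first repeat (3 seen earlier)
  step 3: 4  (read a: 3→4)
  step 4: 2  (read a: 4→2)
  step 5: 2  (read b: 2→2)

The earliest repeat is at step j = 2: N is in 3, which it already visited at step i = 1.
Since N has 5 states, any run of length ≥ 5 visits 5+1 states, so by pigeonhole some state repeats within the first 5 steps — that repeat gives the pumpable loop.

3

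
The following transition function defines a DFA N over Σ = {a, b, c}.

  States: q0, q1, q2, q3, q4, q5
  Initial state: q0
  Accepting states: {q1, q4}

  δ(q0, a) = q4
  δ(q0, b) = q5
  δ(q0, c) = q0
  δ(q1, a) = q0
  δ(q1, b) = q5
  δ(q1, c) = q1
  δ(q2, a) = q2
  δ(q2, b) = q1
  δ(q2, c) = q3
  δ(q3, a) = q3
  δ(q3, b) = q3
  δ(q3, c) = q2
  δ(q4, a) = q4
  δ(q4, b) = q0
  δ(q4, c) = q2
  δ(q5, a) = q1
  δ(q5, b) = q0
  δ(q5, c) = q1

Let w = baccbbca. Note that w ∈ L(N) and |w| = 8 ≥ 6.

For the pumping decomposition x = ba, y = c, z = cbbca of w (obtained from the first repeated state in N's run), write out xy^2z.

xy^2z = ba·c·c·cbbca = bacccbbca.
Reading y = c takes N from q1 back to q1, so after x·y·y the machine is still in q1, and z then leads to the accepting state q4. Hence bacccbbca ∈ L(N).

bacccbbca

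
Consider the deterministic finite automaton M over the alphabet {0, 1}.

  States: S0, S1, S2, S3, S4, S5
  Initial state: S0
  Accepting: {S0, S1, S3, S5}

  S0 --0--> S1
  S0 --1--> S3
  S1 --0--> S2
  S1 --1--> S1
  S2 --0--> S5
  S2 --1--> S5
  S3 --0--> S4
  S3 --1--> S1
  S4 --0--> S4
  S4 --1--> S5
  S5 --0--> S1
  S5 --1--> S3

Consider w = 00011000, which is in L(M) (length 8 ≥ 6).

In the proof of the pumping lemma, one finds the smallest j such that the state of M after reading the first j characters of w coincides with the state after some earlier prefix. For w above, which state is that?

Run of M on w = 0 0 0 1 1 0 0 0:
  step 0: S0  (start)
  step 1: S1  (read 0: S0→S1)
  step 2: S2  (read 0: S1→S2)
  step 3: S5  (read 0: S2→S5)
  step 4: S3  (read 1: S5→S3)
  step 5: S1  (read 1: S3→S1)   ← first repeat (S1 seen earlier)
  step 6: S2  (read 0: S1→S2)
  step 7: S5  (read 0: S2→S5)
  step 8: S1  (read 0: S5→S1)

The earliest repeat is at step j = 5: M is in S1, which it already visited at step i = 1.
With |Q| = 6, pigeonhole forces a state repeat no later than step 6; the substring read between the first and second visits to that state can be pumped.

S1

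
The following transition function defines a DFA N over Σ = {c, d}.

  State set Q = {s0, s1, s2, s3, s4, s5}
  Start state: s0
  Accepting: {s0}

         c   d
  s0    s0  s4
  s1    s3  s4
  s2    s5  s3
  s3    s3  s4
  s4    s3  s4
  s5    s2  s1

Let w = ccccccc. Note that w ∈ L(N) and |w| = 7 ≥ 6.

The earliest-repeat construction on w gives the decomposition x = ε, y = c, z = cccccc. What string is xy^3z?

ccccccccc

xy^3z = ε·c·c·c·cccccc = ccccccccc.
Reading y = c takes N from s0 back to s0, so after x·y·y·y the machine is still in s0, and z then leads to the accepting state s0. Hence ccccccccc ∈ L(N).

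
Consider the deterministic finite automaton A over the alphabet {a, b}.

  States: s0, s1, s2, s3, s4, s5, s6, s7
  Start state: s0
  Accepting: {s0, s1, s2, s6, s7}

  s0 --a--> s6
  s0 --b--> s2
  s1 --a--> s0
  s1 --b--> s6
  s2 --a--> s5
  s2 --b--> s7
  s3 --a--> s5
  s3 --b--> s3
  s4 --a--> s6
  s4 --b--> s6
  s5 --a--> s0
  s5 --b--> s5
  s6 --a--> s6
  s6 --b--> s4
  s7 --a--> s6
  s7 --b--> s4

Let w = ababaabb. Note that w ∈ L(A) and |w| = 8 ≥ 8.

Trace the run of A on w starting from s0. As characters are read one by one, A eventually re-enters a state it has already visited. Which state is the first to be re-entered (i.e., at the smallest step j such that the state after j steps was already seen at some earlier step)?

s6

State sequence: s0 -a-> s6 -b-> s4 -a-> s6 -b-> s4 -a-> s6 -a-> s6 -b-> s4 -b-> s6
First repeat at step 3: s6 was already visited.

The earliest repeat is at step j = 3: A is in s6, which it already visited at step i = 1.
With |Q| = 8, pigeonhole forces a state repeat no later than step 8; the substring read between the first and second visits to that state can be pumped.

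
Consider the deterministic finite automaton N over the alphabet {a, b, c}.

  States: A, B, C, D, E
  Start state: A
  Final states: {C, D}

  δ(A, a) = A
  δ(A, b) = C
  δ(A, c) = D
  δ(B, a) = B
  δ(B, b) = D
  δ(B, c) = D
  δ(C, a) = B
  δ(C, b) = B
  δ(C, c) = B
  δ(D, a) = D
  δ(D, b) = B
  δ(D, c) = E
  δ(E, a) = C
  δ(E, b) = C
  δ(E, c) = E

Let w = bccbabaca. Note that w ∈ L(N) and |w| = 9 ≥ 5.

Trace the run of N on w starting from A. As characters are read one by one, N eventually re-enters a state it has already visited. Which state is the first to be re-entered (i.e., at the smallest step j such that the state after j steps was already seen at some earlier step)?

B

State sequence: A -b-> C -c-> B -c-> D -b-> B -a-> B -b-> D -a-> D -c-> E -a-> C
First repeat at step 4: B was already visited.

The earliest repeat is at step j = 4: N is in B, which it already visited at step i = 2.
With |Q| = 5, pigeonhole forces a state repeat no later than step 5; the substring read between the first and second visits to that state can be pumped.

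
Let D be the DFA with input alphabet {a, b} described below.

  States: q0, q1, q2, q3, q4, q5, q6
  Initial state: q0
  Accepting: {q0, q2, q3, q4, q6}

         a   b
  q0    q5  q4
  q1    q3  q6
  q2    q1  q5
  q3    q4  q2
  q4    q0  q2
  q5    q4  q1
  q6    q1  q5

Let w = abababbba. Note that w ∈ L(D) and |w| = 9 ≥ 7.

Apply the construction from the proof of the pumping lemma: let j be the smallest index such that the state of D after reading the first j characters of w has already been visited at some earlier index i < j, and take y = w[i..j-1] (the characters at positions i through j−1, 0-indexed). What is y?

State sequence: q0 -a-> q5 -b-> q1 -a-> q3 -b-> q2 -a-> q1 -b-> q6 -b-> q5 -b-> q1 -a-> q3
First repeat at step 5: q1 was already visited.

So i = 2, j = 5, giving x = w[0:2] = ab, y = w[2:5] = aba, z = w[5:9] = bbba.
Check: |xy| = 5 ≤ 7 and |y| = 3 ≥ 1. Reading y takes D from q1 back to q1, so every xyⁱz is accepted.
Since D has 7 states, any run of length ≥ 7 visits 7+1 states, so by pigeonhole some state repeats within the first 7 steps — that repeat gives the pumpable loop.

aba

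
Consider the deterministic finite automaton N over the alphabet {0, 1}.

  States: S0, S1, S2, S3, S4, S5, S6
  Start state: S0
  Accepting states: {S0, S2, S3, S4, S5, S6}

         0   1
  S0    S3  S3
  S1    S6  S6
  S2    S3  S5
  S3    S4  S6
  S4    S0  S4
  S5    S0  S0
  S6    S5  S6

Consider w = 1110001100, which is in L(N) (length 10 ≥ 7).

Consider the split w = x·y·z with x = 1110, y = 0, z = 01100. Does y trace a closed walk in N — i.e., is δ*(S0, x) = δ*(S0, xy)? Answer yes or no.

no

Run of N on the first 5 characters of w = 1 1 1 0 0:
  step 0: S0  (start)
  step 1: S3  (read 1: S0→S3)
  step 2: S6  (read 1: S3→S6)
  step 3: S6  (read 1: S6→S6)
  step 4: S5  (read 0: S6→S5)
  step 5: S0  (read 0: S5→S0)

After x (step 4): S5. After xy (step 5): S0.
They differ (S5 ≠ S0), so y is not a cycle from the state after x; this split is not the one the pumping-lemma construction produces, and pumping y need not keep the string in L(N).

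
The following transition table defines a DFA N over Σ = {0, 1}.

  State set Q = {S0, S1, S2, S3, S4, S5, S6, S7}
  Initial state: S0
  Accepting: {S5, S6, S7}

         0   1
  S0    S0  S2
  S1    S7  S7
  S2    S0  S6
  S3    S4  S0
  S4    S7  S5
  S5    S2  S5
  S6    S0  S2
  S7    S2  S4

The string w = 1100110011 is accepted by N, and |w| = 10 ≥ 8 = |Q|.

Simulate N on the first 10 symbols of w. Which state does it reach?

S6

State sequence: S0 -1-> S2 -1-> S6 -0-> S0 -0-> S0 -1-> S2 -1-> S6 -0-> S0 -0-> S0 -1-> S2 -1-> S6

After reading 10 characters, N is in state S6.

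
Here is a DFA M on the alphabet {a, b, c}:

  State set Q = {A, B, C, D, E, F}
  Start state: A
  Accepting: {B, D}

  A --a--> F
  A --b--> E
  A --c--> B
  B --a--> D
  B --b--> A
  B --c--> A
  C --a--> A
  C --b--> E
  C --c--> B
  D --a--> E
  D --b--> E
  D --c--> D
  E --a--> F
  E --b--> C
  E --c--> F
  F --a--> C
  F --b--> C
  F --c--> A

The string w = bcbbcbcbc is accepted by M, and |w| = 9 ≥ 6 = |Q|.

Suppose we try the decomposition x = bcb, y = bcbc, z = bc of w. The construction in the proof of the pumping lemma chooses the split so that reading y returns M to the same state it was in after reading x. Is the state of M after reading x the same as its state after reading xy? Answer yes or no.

no

Run of M on the first 7 characters of w = b c b b c b c:
  step 0: A  (start)
  step 1: E  (read b: A→E)
  step 2: F  (read c: E→F)
  step 3: C  (read b: F→C)
  step 4: E  (read b: C→E)
  step 5: F  (read c: E→F)
  step 6: C  (read b: F→C)
  step 7: B  (read c: C→B)

After x (step 3): C. After xy (step 7): B.
They differ (C ≠ B), so y is not a cycle from the state after x; this split is not the one the pumping-lemma construction produces, and pumping y need not keep the string in L(M).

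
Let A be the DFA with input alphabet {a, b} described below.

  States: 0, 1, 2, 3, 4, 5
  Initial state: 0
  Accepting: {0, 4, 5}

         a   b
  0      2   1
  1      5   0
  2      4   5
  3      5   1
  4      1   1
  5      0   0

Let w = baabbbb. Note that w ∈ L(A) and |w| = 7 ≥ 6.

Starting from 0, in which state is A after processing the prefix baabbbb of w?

Run of A on the first 7 characters of w = b a a b b b b:
  step 0: 0  (start)
  step 1: 1  (read b: 0→1)
  step 2: 5  (read a: 1→5)
  step 3: 0  (read a: 5→0)
  step 4: 1  (read b: 0→1)
  step 5: 0  (read b: 1→0)
  step 6: 1  (read b: 0→1)
  step 7: 0  (read b: 1→0)

After reading 7 characters, A is in state 0.

0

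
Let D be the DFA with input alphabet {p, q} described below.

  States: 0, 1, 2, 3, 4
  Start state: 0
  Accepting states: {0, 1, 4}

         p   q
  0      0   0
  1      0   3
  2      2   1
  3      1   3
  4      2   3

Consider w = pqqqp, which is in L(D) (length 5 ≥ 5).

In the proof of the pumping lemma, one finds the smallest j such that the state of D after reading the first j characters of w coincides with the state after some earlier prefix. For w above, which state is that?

0

Run of D on w = p q q q p:
  step 0: 0  (start)
  step 1: 0  (read p: 0→0)   ← first repeat (0 seen earlier)
  step 2: 0  (read q: 0→0)
  step 3: 0  (read q: 0→0)
  step 4: 0  (read q: 0→0)
  step 5: 0  (read p: 0→0)

The earliest repeat is at step j = 1: D is in 0, which it already visited at step i = 0.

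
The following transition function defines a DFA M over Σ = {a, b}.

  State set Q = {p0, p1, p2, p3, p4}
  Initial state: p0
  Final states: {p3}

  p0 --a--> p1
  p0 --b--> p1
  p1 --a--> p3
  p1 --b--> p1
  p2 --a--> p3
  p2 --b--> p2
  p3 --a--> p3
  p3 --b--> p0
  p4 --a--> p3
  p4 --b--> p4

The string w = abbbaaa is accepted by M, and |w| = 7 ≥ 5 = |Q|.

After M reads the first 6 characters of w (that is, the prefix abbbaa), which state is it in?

p3

Run of M on the first 6 characters of w = a b b b a a:
  step 0: p0  (start)
  step 1: p1  (read a: p0→p1)
  step 2: p1  (read b: p1→p1)
  step 3: p1  (read b: p1→p1)
  step 4: p1  (read b: p1→p1)
  step 5: p3  (read a: p1→p3)
  step 6: p3  (read a: p3→p3)

After reading 6 characters, M is in state p3.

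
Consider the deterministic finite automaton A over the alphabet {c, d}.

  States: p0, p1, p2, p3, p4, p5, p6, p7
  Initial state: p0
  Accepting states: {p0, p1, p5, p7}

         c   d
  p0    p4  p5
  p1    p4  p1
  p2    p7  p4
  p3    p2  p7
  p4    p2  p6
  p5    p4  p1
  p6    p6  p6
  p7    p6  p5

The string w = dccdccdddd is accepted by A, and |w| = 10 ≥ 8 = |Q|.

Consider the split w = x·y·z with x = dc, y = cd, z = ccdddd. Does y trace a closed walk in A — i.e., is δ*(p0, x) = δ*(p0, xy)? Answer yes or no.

Run of A on the first 4 characters of w = d c c d:
  step 0: p0  (start)
  step 1: p5  (read d: p0→p5)
  step 2: p4  (read c: p5→p4)
  step 3: p2  (read c: p4→p2)
  step 4: p4  (read d: p2→p4)

After x (step 2): p4. After xy (step 4): p4.
They match, so y = cd drives A around a cycle from p4 back to itself; pumping y any number of times keeps A in p4 before reading z, and xyⁱz ∈ L(A) for every i ≥ 0.

yes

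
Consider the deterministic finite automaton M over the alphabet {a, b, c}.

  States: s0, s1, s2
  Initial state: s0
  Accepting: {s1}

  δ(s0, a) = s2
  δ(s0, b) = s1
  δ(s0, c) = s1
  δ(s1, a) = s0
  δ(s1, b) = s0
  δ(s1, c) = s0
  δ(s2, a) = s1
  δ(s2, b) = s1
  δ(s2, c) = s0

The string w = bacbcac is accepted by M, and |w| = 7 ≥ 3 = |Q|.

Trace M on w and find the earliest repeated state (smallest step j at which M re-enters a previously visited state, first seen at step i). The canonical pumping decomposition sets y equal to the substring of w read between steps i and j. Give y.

State sequence: s0 -b-> s1 -a-> s0 -c-> s1 -b-> s0 -c-> s1 -a-> s0 -c-> s1
First repeat at step 2: s0 was already visited.

So i = 0, j = 2, giving x = w[0:0] = ε, y = w[0:2] = ba, z = w[2:7] = cbcac.
Check: |xy| = 2 ≤ 3 and |y| = 2 ≥ 1. Reading y takes M from s0 back to s0, so every xyⁱz is accepted.

ba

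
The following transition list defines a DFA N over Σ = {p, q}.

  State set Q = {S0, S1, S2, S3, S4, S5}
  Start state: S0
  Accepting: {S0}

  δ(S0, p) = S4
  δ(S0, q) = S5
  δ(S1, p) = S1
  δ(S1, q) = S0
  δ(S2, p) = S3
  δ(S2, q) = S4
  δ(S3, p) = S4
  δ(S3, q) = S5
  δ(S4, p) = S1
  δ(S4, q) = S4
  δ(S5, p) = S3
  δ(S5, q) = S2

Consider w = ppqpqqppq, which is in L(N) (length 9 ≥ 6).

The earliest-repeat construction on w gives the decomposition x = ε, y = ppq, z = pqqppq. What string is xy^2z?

xy^2z = ε·ppq·ppq·pqqppq = ppqppqpqqppq.
Reading y = ppq takes N from S0 back to S0, so after x·y·y the machine is still in S0, and z then leads to the accepting state S0. Hence ppqppqpqqppq ∈ L(N).

ppqppqpqqppq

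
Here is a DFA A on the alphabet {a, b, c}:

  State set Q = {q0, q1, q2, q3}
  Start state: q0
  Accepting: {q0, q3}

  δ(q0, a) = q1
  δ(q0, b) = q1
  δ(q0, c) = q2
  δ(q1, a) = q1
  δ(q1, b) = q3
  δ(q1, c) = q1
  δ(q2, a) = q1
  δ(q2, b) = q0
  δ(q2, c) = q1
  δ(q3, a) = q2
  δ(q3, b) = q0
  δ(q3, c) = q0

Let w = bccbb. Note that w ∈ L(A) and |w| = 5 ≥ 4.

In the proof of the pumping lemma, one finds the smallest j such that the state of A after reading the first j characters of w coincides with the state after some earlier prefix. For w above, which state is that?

State sequence: q0 -b-> q1 -c-> q1 -c-> q1 -b-> q3 -b-> q0
First repeat at step 2: q1 was already visited.

The earliest repeat is at step j = 2: A is in q1, which it already visited at step i = 1.
With |Q| = 4, pigeonhole forces a state repeat no later than step 4; the substring read between the first and second visits to that state can be pumped.

q1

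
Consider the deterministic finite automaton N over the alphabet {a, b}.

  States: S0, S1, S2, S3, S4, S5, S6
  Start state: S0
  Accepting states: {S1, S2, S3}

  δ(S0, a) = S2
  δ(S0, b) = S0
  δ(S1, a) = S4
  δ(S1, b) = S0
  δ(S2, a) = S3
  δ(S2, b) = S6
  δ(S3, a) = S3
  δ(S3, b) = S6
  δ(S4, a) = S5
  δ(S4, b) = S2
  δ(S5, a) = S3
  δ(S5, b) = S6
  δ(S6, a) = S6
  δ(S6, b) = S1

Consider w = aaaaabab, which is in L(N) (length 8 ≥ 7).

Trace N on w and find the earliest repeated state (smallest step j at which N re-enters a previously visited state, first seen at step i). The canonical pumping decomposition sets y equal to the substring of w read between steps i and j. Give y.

a

Run of N on w = a a a a a b a b:
  step 0: S0  (start)
  step 1: S2  (read a: S0→S2)
  step 2: S3  (read a: S2→S3)
  step 3: S3  (read a: S3→S3)   ← first repeat (S3 seen earlier)
  step 4: S3  (read a: S3→S3)
  step 5: S3  (read a: S3→S3)
  step 6: S6  (read b: S3→S6)
  step 7: S6  (read a: S6→S6)
  step 8: S1  (read b: S6→S1)

So i = 2, j = 3, giving x = w[0:2] = aa, y = w[2:3] = a, z = w[3:8] = aabab.
Check: |xy| = 3 ≤ 7 and |y| = 1 ≥ 1. Reading y takes N from S3 back to S3, so every xyⁱz is accepted.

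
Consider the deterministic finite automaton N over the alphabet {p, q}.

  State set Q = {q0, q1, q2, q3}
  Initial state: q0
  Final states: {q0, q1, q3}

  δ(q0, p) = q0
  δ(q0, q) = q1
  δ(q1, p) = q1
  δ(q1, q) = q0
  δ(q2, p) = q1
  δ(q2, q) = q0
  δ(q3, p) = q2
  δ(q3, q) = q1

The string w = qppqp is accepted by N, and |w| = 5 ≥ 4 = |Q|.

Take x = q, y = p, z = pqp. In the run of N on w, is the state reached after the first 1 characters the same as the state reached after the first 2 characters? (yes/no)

Run of N on the first 2 characters of w = q p:
  step 0: q0  (start)
  step 1: q1  (read q: q0→q1)
  step 2: q1  (read p: q1→q1)

After x (step 1): q1. After xy (step 2): q1.
They match, so y = p drives N around a cycle from q1 back to itself; pumping y any number of times keeps N in q1 before reading z, and xyⁱz ∈ L(N) for every i ≥ 0.

yes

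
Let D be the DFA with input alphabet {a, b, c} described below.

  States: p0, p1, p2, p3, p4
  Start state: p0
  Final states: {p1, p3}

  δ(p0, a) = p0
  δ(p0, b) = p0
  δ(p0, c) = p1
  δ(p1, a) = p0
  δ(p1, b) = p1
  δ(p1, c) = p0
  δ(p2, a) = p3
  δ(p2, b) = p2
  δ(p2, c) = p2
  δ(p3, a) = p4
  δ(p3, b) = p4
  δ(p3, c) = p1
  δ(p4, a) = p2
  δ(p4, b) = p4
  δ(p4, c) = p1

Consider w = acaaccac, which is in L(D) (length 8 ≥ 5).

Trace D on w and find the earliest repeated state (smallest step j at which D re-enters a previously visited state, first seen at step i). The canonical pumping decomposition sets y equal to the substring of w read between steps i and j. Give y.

a

Run of D on w = a c a a c c a c:
  step 0: p0  (start)
  step 1: p0  (read a: p0→p0)   ← first repeat (p0 seen earlier)
  step 2: p1  (read c: p0→p1)
  step 3: p0  (read a: p1→p0)
  step 4: p0  (read a: p0→p0)
  step 5: p1  (read c: p0→p1)
  step 6: p0  (read c: p1→p0)
  step 7: p0  (read a: p0→p0)
  step 8: p1  (read c: p0→p1)

So i = 0, j = 1, giving x = w[0:0] = ε, y = w[0:1] = a, z = w[1:8] = caaccac.
Check: |xy| = 1 ≤ 5 and |y| = 1 ≥ 1. Reading y takes D from p0 back to p0, so every xyⁱz is accepted.
The DFA has 5 states, so the proof of the pumping lemma guarantees a repeated state among the first 5+1 visited; the segment between the two visits is the pumpable y.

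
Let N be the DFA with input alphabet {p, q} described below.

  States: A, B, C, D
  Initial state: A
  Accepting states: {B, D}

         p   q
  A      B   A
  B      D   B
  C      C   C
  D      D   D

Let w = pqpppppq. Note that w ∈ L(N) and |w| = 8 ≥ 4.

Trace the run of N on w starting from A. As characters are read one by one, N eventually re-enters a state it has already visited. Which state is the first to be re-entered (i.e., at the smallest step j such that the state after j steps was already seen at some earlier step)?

Run of N on w = p q p p p p p q:
  step 0: A  (start)
  step 1: B  (read p: A→B)
  step 2: B  (read q: B→B)   ← first repeat (B seen earlier)
  step 3: D  (read p: B→D)
  step 4: D  (read p: D→D)
  step 5: D  (read p: D→D)
  step 6: D  (read p: D→D)
  step 7: D  (read p: D→D)
  step 8: D  (read q: D→D)

The earliest repeat is at step j = 2: N is in B, which it already visited at step i = 1.
Since N has 4 states, any run of length ≥ 4 visits 4+1 states, so by pigeonhole some state repeats within the first 4 steps — that repeat gives the pumpable loop.

B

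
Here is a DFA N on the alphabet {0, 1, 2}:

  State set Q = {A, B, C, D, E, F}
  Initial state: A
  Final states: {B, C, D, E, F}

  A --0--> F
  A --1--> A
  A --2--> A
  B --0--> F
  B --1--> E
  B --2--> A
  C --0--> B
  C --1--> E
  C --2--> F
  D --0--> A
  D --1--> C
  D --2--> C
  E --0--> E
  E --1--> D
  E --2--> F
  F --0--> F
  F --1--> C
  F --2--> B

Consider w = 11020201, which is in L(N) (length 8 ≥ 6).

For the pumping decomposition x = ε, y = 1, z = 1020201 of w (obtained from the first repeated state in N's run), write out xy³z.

xy^3z = ε·1·1·1·1020201 = 1111020201.
Reading y = 1 takes N from A back to A, so after x·y·y·y the machine is still in A, and z then leads to the accepting state C. Hence 1111020201 ∈ L(N).

1111020201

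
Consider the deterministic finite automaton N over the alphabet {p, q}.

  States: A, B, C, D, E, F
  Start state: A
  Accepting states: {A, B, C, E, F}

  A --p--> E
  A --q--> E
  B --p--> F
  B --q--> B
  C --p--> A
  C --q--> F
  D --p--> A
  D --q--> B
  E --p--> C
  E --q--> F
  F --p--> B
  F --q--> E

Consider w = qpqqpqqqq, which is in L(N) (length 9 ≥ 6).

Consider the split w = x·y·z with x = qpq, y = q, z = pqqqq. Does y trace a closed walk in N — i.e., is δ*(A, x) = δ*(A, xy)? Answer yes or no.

Run of N on the first 4 characters of w = q p q q:
  step 0: A  (start)
  step 1: E  (read q: A→E)
  step 2: C  (read p: E→C)
  step 3: F  (read q: C→F)
  step 4: E  (read q: F→E)

After x (step 3): F. After xy (step 4): E.
They differ (F ≠ E), so y is not a cycle from the state after x; this split is not the one the pumping-lemma construction produces, and pumping y need not keep the string in L(N).

no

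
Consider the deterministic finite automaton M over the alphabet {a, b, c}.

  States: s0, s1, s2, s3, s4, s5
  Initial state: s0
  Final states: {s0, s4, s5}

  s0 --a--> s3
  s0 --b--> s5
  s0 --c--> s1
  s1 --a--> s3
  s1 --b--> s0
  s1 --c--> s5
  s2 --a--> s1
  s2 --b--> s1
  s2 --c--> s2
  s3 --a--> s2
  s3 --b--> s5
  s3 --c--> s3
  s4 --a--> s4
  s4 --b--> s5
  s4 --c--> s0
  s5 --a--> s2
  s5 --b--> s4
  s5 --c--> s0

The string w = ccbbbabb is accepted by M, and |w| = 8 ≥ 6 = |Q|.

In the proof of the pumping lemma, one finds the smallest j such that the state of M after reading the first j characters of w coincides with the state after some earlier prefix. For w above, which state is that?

s5

Run of M on w = c c b b b a b b:
  step 0: s0  (start)
  step 1: s1  (read c: s0→s1)
  step 2: s5  (read c: s1→s5)
  step 3: s4  (read b: s5→s4)
  step 4: s5  (read b: s4→s5)   ← first repeat (s5 seen earlier)
  step 5: s4  (read b: s5→s4)
  step 6: s4  (read a: s4→s4)
  step 7: s5  (read b: s4→s5)
  step 8: s4  (read b: s5→s4)

The earliest repeat is at step j = 4: M is in s5, which it already visited at step i = 2.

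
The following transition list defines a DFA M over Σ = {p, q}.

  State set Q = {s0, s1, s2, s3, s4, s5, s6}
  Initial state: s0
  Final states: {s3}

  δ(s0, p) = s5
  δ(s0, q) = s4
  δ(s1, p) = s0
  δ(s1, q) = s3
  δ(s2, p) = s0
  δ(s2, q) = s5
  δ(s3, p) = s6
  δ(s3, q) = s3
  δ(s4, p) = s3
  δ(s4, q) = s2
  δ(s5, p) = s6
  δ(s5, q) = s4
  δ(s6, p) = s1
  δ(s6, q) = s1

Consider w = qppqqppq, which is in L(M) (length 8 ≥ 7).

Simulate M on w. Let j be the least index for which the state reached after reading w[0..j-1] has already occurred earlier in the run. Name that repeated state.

s3

Run of M on w = q p p q q p p q:
  step 0: s0  (start)
  step 1: s4  (read q: s0→s4)
  step 2: s3  (read p: s4→s3)
  step 3: s6  (read p: s3→s6)
  step 4: s1  (read q: s6→s1)
  step 5: s3  (read q: s1→s3)   ← first repeat (s3 seen earlier)
  step 6: s6  (read p: s3→s6)
  step 7: s1  (read p: s6→s1)
  step 8: s3  (read q: s1→s3)

The earliest repeat is at step j = 5: M is in s3, which it already visited at step i = 2.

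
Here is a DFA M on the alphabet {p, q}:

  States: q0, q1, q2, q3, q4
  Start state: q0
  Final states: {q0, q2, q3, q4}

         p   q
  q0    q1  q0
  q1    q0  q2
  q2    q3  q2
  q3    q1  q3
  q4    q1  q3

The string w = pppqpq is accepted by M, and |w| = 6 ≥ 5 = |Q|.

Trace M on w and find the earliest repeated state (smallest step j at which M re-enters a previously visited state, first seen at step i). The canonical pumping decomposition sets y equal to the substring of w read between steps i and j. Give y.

Run of M on w = p p p q p q:
  step 0: q0  (start)
  step 1: q1  (read p: q0→q1)
  step 2: q0  (read p: q1→q0)   ← first repeat (q0 seen earlier)
  step 3: q1  (read p: q0→q1)
  step 4: q2  (read q: q1→q2)
  step 5: q3  (read p: q2→q3)
  step 6: q3  (read q: q3→q3)

So i = 0, j = 2, giving x = w[0:0] = ε, y = w[0:2] = pp, z = w[2:6] = pqpq.
Check: |xy| = 2 ≤ 5 and |y| = 2 ≥ 1. Reading y takes M from q0 back to q0, so every xyⁱz is accepted.

pp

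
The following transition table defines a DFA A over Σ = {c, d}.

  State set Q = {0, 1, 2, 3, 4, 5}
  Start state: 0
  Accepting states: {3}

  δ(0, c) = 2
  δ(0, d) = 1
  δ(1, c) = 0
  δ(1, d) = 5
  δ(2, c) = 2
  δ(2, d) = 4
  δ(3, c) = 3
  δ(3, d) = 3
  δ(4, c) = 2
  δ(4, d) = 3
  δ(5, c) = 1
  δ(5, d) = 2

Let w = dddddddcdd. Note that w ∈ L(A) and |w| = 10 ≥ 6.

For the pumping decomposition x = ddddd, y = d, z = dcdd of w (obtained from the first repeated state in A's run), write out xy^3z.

xy^3z = ddddd·d·d·d·dcdd = dddddddddcdd.
Reading y = d takes A from 3 back to 3, so after x·y·y·y the machine is still in 3, and z then leads to the accepting state 3. Hence dddddddddcdd ∈ L(A).

dddddddddcdd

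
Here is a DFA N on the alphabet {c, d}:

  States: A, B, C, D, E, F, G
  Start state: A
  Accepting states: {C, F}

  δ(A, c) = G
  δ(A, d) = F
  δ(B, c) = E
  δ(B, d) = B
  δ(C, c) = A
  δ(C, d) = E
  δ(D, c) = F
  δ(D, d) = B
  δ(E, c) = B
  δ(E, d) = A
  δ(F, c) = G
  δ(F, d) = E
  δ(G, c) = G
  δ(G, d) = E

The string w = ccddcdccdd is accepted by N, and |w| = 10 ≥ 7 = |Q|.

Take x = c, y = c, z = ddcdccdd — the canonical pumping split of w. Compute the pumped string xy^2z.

cccddcdccdd

xy^2z = c·c·c·ddcdccdd = cccddcdccdd.
Reading y = c takes N from G back to G, so after x·y·y the machine is still in G, and z then leads to the accepting state F. Hence cccddcdccdd ∈ L(N).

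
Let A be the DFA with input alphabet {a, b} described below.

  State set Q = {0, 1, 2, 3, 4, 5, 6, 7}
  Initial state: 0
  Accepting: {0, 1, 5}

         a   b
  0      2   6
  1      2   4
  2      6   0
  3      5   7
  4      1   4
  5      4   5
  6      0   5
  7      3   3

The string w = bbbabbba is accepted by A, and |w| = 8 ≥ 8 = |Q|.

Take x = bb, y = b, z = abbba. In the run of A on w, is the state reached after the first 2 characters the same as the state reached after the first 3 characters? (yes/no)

Run of A on the first 3 characters of w = b b b:
  step 0: 0  (start)
  step 1: 6  (read b: 0→6)
  step 2: 5  (read b: 6→5)
  step 3: 5  (read b: 5→5)

After x (step 2): 5. After xy (step 3): 5.
They match, so y = b drives A around a cycle from 5 back to itself; pumping y any number of times keeps A in 5 before reading z, and xyⁱz ∈ L(A) for every i ≥ 0.

yes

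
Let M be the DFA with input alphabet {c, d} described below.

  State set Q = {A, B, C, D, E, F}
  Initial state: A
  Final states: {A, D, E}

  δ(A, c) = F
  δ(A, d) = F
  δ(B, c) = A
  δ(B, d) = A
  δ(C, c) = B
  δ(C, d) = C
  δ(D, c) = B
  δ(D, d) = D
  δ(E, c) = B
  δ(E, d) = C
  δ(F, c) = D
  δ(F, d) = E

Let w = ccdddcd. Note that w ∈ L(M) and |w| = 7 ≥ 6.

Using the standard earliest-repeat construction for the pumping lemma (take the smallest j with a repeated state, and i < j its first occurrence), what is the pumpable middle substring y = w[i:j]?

d

Run of M on w = c c d d d c d:
  step 0: A  (start)
  step 1: F  (read c: A→F)
  step 2: D  (read c: F→D)
  step 3: D  (read d: D→D)   ← first repeat (D seen earlier)
  step 4: D  (read d: D→D)
  step 5: D  (read d: D→D)
  step 6: B  (read c: D→B)
  step 7: A  (read d: B→A)

So i = 2, j = 3, giving x = w[0:2] = cc, y = w[2:3] = d, z = w[3:7] = ddcd.
Check: |xy| = 3 ≤ 6 and |y| = 1 ≥ 1. Reading y takes M from D back to D, so every xyⁱz is accepted.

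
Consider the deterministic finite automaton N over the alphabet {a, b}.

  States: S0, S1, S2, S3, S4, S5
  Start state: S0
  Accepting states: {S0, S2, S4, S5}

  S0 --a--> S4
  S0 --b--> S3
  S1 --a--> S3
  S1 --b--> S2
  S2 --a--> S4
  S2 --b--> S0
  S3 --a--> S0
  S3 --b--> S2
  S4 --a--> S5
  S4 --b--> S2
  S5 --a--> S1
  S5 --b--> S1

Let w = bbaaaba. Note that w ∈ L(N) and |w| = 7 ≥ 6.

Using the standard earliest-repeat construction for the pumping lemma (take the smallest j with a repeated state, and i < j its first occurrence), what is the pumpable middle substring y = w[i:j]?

State sequence: S0 -b-> S3 -b-> S2 -a-> S4 -a-> S5 -a-> S1 -b-> S2 -a-> S4
First repeat at step 6: S2 was already visited.

So i = 2, j = 6, giving x = w[0:2] = bb, y = w[2:6] = aaab, z = w[6:7] = a.
Check: |xy| = 6 ≤ 6 and |y| = 4 ≥ 1. Reading y takes N from S2 back to S2, so every xyⁱz is accepted.
The DFA has 6 states, so the proof of the pumping lemma guarantees a repeated state among the first 6+1 visited; the segment between the two visits is the pumpable y.

aaab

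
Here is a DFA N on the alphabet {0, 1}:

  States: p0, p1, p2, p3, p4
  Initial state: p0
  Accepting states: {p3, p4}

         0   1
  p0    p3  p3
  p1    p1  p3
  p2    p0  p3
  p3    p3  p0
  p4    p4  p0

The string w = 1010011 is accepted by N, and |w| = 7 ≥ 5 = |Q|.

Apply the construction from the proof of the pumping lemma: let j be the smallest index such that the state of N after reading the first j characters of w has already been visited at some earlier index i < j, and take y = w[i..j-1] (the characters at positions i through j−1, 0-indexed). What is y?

State sequence: p0 -1-> p3 -0-> p3 -1-> p0 -0-> p3 -0-> p3 -1-> p0 -1-> p3
First repeat at step 2: p3 was already visited.

So i = 1, j = 2, giving x = w[0:1] = 1, y = w[1:2] = 0, z = w[2:7] = 10011.
Check: |xy| = 2 ≤ 5 and |y| = 1 ≥ 1. Reading y takes N from p3 back to p3, so every xyⁱz is accepted.

0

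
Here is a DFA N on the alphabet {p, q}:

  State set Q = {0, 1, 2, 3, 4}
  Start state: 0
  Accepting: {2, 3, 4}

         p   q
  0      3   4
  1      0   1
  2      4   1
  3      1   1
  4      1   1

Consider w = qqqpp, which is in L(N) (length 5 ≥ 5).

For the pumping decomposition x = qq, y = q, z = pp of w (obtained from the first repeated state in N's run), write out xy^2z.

xy^2z = qq·q·q·pp = qqqqpp.
Reading y = q takes N from 1 back to 1, so after x·y·y the machine is still in 1, and z then leads to the accepting state 3. Hence qqqqpp ∈ L(N).

qqqqpp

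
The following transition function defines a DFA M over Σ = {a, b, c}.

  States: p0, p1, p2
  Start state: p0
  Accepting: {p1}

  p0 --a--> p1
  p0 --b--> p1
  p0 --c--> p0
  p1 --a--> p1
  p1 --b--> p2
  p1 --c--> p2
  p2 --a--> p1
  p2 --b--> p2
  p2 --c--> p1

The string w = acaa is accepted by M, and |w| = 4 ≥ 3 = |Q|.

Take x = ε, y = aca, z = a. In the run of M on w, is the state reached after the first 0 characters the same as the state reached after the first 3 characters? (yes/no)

Run of M on the first 3 characters of w = a c a:
  step 0: p0  (start)
  step 1: p1  (read a: p0→p1)
  step 2: p2  (read c: p1→p2)
  step 3: p1  (read a: p2→p1)

After x (step 0): p0. After xy (step 3): p1.
They differ (p0 ≠ p1), so y is not a cycle from the state after x; this split is not the one the pumping-lemma construction produces, and pumping y need not keep the string in L(M).

no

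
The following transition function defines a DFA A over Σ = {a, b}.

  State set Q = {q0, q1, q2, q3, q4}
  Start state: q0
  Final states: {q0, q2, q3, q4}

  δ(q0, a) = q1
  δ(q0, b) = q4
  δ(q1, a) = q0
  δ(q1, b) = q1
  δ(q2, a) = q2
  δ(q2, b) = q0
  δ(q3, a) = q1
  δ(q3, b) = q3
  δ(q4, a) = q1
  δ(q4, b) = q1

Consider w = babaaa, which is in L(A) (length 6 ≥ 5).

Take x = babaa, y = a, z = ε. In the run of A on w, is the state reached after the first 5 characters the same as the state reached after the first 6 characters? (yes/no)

Run of A on the first 6 characters of w = b a b a a a:
  step 0: q0  (start)
  step 1: q4  (read b: q0→q4)
  step 2: q1  (read a: q4→q1)
  step 3: q1  (read b: q1→q1)
  step 4: q0  (read a: q1→q0)
  step 5: q1  (read a: q0→q1)
  step 6: q0  (read a: q1→q0)

After x (step 5): q1. After xy (step 6): q0.
They differ (q1 ≠ q0), so y is not a cycle from the state after x; this split is not the one the pumping-lemma construction produces, and pumping y need not keep the string in L(A).

no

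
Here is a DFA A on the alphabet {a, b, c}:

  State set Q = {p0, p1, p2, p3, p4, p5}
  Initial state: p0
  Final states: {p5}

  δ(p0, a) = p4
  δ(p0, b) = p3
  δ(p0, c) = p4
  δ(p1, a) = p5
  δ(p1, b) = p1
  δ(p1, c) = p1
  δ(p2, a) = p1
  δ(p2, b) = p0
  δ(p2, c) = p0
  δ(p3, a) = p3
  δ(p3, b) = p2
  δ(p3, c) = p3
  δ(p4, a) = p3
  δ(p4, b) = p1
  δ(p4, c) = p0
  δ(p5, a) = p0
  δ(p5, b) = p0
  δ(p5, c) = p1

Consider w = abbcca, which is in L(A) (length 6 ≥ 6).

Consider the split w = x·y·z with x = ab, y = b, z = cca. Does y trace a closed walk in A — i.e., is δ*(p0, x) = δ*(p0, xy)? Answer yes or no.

yes

Run of A on the first 3 characters of w = a b b:
  step 0: p0  (start)
  step 1: p4  (read a: p0→p4)
  step 2: p1  (read b: p4→p1)
  step 3: p1  (read b: p1→p1)

After x (step 2): p1. After xy (step 3): p1.
They match, so y = b drives A around a cycle from p1 back to itself; pumping y any number of times keeps A in p1 before reading z, and xyⁱz ∈ L(A) for every i ≥ 0.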